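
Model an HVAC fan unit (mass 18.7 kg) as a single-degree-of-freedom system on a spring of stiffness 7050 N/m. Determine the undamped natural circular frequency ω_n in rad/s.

ω_n = √(k/m) = √(7050/18.7) = √377.0 = 19.42 rad/s.

19.4 rad/s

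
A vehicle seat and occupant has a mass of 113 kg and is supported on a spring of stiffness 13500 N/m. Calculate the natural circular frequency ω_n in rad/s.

10.9 rad/s

ω_n = √(k/m) = √(13500/113) = √119.5 = 10.93 rad/s.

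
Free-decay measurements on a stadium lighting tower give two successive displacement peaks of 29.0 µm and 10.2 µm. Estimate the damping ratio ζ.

0.164

Logarithmic decrement δ = (1/n)·ln(x₀/x_n) = (1/1)·ln(29.0/10.2) = (1/1)·ln(2.843) = 1.045.
ζ = δ/√(4π² + δ²) = 1.045/√(39.48 + 1.09) = 1.045/6.369 = 0.1640.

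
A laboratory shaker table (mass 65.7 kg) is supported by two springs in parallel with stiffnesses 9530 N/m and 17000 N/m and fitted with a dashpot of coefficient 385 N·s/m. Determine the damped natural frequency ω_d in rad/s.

Parallel springs add: k_eq = 9530 + 17000 = 26530 N/m.
ω_n = √(k_eq/m) = √(26530/65.7) = 20.09 rad/s.
Critical damping c_c = 2√(k_eq·m) = 2√(26530 × 65.7) = 2640 N·s/m, so ζ = c/c_c = 385/2640 = 0.1458.
ω_d = ω_n√(1 − ζ²) = 20.09 × √(1 − 0.0213) = 19.88 rad/s.

19.9 rad/s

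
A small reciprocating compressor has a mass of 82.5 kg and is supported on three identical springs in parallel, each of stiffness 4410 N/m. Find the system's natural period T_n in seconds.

0.496 s

Parallel springs add: k_eq = 3 × 4410 = 13230 N/m.
ω_n = √(k_eq/m) = √(13230/82.5) = √160.4 = 12.66 rad/s.
T_n = 2π/ω_n = 6.283/12.66 = 0.4962 s.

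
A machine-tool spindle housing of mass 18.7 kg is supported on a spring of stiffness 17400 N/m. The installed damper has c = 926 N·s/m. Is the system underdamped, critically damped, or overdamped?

c_c = 2√(k·m) = 1141 N·s/m; ζ = c/c_c = 926/1141 = 0.812.
Since ζ < 1 the system is underdamped.

underdamped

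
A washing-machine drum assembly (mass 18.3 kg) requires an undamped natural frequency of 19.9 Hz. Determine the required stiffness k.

ω_n = 2πf_n = 2π × 19.9 = 125.0 rad/s.
k = m·ω_n² = 18.3 × 125.0² = 18.3 × 15630 = 286100 N/m.

286000 N/m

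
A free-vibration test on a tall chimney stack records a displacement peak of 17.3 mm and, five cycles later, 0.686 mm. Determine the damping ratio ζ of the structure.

0.102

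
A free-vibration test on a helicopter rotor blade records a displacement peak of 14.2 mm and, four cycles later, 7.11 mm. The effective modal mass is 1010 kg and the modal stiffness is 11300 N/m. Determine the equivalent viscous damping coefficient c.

Logarithmic decrement δ = (1/n)·ln(x₀/x_n) = (1/4)·ln(14.2/7.11) = (1/4)·ln(1.997) = 0.1729.
ζ = δ/√(4π² + δ²) = 0.1729/√(39.48 + 0.0299) = 0.1729/6.286 = 0.02751.
c = ζ · 2√(km) = 0.02751 × 2√(11300 × 1010) = 0.02751 × 6757 = 185.9 N·s/m.

186 N·s/m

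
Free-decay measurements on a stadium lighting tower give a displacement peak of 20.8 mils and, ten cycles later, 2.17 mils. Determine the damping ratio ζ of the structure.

0.0359

Logarithmic decrement δ = (1/n)·ln(x₀/x_n) = (1/10)·ln(20.8/2.17) = (1/10)·ln(9.585) = 0.2260.
ζ = δ/√(4π² + δ²) = 0.2260/√(39.48 + 0.0511) = 0.2260/6.287 = 0.03595.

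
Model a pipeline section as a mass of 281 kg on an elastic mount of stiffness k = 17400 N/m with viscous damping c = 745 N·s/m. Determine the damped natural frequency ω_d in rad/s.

ω_n = √(k/m) = √(17400/281) = 7.869 rad/s.
Critical damping c_c = 2√(k·m) = 2√(17400 × 281) = 4422 N·s/m, so ζ = c/c_c = 745/4422 = 0.1685.
ω_d = ω_n√(1 − ζ²) = 7.869 × √(1 − 0.0284) = 7.757 rad/s.

7.76 rad/s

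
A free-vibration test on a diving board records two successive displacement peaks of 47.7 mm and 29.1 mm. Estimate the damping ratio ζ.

0.0784

Logarithmic decrement δ = (1/n)·ln(x₀/x_n) = (1/1)·ln(47.7/29.1) = (1/1)·ln(1.639) = 0.4942.
ζ = δ/√(4π² + δ²) = 0.4942/√(39.48 + 0.244) = 0.4942/6.303 = 0.07841.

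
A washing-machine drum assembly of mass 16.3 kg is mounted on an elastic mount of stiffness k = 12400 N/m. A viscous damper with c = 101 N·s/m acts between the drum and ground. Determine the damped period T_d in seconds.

ω_n = √(k/m) = √(12400/16.3) = 27.58 rad/s.
Critical damping c_c = 2√(k·m) = 2√(12400 × 16.3) = 899.2 N·s/m, so ζ = c/c_c = 101/899.2 = 0.1123.
ω_d = ω_n√(1 − ζ²) = 27.58 × √(1 − 0.0126) = 27.41 rad/s.
T_d = 2π/ω_d = 0.2293 s.

0.229 s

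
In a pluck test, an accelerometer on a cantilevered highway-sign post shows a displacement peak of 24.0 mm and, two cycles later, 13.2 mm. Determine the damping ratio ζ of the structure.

0.0475

Logarithmic decrement δ = (1/n)·ln(x₀/x_n) = (1/2)·ln(24.0/13.2) = (1/2)·ln(1.818) = 0.2989.
ζ = δ/√(4π² + δ²) = 0.2989/√(39.48 + 0.0894) = 0.2989/6.290 = 0.04752.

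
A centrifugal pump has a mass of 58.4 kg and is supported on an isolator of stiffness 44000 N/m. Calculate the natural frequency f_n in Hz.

ω_n = √(k/m) = √(44000/58.4) = √753.4 = 27.45 rad/s.
f_n = ω_n/(2π) = 27.45/6.283 = 4.369 Hz.

4.37 Hz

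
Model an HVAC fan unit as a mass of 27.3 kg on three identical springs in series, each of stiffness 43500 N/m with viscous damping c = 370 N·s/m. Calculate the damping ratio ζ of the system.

0.294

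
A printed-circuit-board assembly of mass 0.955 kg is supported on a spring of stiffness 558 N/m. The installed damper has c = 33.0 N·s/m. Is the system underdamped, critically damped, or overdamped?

c_c = 2√(k·m) = 46.17 N·s/m; ζ = c/c_c = 33.0/46.17 = 0.715.
Since ζ < 1 the system is underdamped.

underdamped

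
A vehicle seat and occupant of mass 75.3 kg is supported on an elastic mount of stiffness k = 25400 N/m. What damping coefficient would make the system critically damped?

c_c = 2√(k·m) = 2√(25400 × 75.3) = 2 × 1383 = 2766 N·s/m.

2770 N·s/m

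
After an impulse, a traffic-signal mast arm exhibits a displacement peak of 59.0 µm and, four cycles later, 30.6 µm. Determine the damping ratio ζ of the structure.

0.0261

Logarithmic decrement δ = (1/n)·ln(x₀/x_n) = (1/4)·ln(59.0/30.6) = (1/4)·ln(1.928) = 0.1641.
ζ = δ/√(4π² + δ²) = 0.1641/√(39.48 + 0.0269) = 0.1641/6.285 = 0.02611.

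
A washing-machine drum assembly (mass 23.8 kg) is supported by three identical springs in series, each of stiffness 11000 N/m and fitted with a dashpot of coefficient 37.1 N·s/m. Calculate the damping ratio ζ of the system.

Series springs: 1/k_eq = 3/11000, so k_eq = 11000/3 = 3667 N/m.
ω_n = √(k_eq/m) = √(3667/23.8) = 12.41 rad/s.
Critical damping c_c = 2√(k_eq·m) = 2√(3667 × 23.8) = 590.8 N·s/m, so ζ = c/c_c = 37.1/590.8 = 0.06279.

0.0628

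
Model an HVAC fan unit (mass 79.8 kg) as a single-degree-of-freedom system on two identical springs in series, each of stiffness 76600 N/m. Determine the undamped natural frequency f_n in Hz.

3.49 Hz

Series springs: 1/k_eq = 2/76600, so k_eq = 76600/2 = 38300 N/m.
ω_n = √(k_eq/m) = √(38300/79.8) = √479.9 = 21.91 rad/s.
f_n = ω_n/(2π) = 21.91/6.283 = 3.487 Hz.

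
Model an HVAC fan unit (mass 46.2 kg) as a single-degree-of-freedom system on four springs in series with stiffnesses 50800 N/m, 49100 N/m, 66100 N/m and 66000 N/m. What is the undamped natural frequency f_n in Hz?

Series springs: 1/k_eq = 1/50800 + 1/49100 + 1/66100 + 1/66000 = 7.033×10^-5, so k_eq = 14220 N/m.
ω_n = √(k_eq/m) = √(14220/46.2) = √307.8 = 17.54 rad/s.
f_n = ω_n/(2π) = 17.54/6.283 = 2.792 Hz.

2.79 Hz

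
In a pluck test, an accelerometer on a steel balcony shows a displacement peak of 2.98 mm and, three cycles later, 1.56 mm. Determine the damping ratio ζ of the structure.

0.0343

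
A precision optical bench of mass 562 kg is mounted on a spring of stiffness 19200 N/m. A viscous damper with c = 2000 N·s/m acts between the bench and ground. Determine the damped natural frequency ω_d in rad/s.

5.57 rad/s

ω_n = √(k/m) = √(19200/562) = 5.845 rad/s.
Critical damping c_c = 2√(k·m) = 2√(19200 × 562) = 6570 N·s/m, so ζ = c/c_c = 2000/6570 = 0.3044.
ω_d = ω_n√(1 − ζ²) = 5.845 × √(1 − 0.0927) = 5.568 rad/s.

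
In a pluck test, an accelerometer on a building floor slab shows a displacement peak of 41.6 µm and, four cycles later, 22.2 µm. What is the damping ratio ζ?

Logarithmic decrement δ = (1/n)·ln(x₀/x_n) = (1/4)·ln(41.6/22.2) = (1/4)·ln(1.874) = 0.1570.
ζ = δ/√(4π² + δ²) = 0.1570/√(39.48 + 0.0246) = 0.1570/6.285 = 0.02498.

0.0250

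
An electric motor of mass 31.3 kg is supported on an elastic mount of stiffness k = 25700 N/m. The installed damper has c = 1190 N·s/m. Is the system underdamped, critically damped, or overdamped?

c_c = 2√(k·m) = 1794 N·s/m; ζ = c/c_c = 1190/1794 = 0.663.
Since ζ < 1 the system is underdamped.

underdamped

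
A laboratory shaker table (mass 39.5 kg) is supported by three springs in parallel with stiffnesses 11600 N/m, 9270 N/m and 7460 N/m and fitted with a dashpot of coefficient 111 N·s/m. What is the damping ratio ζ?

0.0525

Parallel springs add: k_eq = 11600 + 9270 + 7460 = 28330 N/m.
ω_n = √(k_eq/m) = √(28330/39.5) = 26.78 rad/s.
Critical damping c_c = 2√(k_eq·m) = 2√(28330 × 39.5) = 2116 N·s/m, so ζ = c/c_c = 111/2116 = 0.05247.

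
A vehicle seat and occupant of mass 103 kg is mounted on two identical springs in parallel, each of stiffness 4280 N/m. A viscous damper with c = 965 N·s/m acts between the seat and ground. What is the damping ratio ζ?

0.514

Parallel springs add: k_eq = 2 × 4280 = 8560 N/m.
ω_n = √(k_eq/m) = √(8560/103) = 9.116 rad/s.
Critical damping c_c = 2√(k_eq·m) = 2√(8560 × 103) = 1878 N·s/m, so ζ = c/c_c = 965/1878 = 0.5139.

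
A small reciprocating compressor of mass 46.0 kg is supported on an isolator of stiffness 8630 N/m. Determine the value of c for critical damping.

1260 N·s/m

c_c = 2√(k·m) = 2√(8630 × 46.0) = 2 × 630.1 = 1260 N·s/m.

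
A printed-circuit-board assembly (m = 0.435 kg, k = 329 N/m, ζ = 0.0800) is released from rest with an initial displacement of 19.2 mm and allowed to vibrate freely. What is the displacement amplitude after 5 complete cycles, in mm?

Logarithmic decrement δ = 2πζ/√(1 − ζ²) = 2π × 0.08000/√(1 − 0.00640) = 0.5043.
After n cycles, x_n/x₀ = e^(−nδ), so x_5 = 19.2 × e^(−5 × 0.5043) = 19.2 × 0.08035 = 1.543 mm.

1.54 mm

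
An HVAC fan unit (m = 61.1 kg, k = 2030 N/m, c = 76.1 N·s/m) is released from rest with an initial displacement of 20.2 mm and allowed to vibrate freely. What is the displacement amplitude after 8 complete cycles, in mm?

ζ = c/(2√(km)) = 76.1/(2√(2030 × 61.1)) = 76.1/704.4 = 0.1080.
Logarithmic decrement δ = 2πζ/√(1 − ζ²) = 2π × 0.1080/√(1 − 0.0117) = 0.6828.
After n cycles, x_n/x₀ = e^(−nδ), so x_8 = 20.2 × e^(−8 × 0.6828) = 20.2 × 0.004242 = 0.08569 mm.

0.0857 mm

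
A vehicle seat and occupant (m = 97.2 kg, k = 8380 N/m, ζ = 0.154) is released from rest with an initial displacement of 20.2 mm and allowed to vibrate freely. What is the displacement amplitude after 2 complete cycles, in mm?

Logarithmic decrement δ = 2πζ/√(1 − ζ²) = 2π × 0.1540/√(1 − 0.0237) = 0.9793.
After n cycles, x_n/x₀ = e^(−nδ), so x_2 = 20.2 × e^(−2 × 0.9793) = 20.2 × 0.1411 = 2.849 mm.

2.85 mm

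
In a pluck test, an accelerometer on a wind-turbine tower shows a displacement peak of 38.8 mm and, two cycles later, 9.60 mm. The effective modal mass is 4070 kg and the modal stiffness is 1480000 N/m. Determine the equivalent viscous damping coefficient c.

17100 N·s/m

Logarithmic decrement δ = (1/n)·ln(x₀/x_n) = (1/2)·ln(38.8/9.60) = (1/2)·ln(4.042) = 0.6983.
ζ = δ/√(4π² + δ²) = 0.6983/√(39.48 + 0.488) = 0.6983/6.322 = 0.1105.
c = ζ · 2√(km) = 0.1105 × 2√(1480000 × 4070) = 0.1105 × 155200 = 17150 N·s/m.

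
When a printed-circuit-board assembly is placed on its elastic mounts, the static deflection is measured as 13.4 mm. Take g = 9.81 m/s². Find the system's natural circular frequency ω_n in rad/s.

27.1 rad/s

ω_n = √(g/δ_st) = √(9.81/0.0134) = √732.1 = 27.06 rad/s.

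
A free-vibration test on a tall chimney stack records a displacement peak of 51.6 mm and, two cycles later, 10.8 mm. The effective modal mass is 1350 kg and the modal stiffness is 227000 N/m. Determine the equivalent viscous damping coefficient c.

4320 N·s/m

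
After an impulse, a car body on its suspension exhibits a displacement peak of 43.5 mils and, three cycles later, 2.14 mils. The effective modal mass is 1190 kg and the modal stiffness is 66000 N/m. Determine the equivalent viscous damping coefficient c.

2800 N·s/m

Logarithmic decrement δ = (1/n)·ln(x₀/x_n) = (1/3)·ln(43.5/2.14) = (1/3)·ln(20.33) = 1.004.
ζ = δ/√(4π² + δ²) = 1.004/√(39.48 + 1.01) = 1.004/6.363 = 0.1578.
c = ζ · 2√(km) = 0.1578 × 2√(66000 × 1190) = 0.1578 × 17720 = 2797 N·s/m.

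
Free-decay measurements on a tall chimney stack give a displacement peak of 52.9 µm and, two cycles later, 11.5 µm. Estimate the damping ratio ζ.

0.121

Logarithmic decrement δ = (1/n)·ln(x₀/x_n) = (1/2)·ln(52.9/11.5) = (1/2)·ln(4.600) = 0.7630.
ζ = δ/√(4π² + δ²) = 0.7630/√(39.48 + 0.582) = 0.7630/6.329 = 0.1206.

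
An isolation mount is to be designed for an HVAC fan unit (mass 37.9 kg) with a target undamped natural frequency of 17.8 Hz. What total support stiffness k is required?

474000 N/m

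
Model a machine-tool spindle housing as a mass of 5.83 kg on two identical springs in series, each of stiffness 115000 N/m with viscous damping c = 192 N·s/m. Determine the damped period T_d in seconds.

0.0642 s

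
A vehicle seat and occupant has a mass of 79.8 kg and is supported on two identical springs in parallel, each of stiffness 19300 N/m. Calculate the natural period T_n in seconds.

Parallel springs add: k_eq = 2 × 19300 = 38600 N/m.
ω_n = √(k_eq/m) = √(38600/79.8) = √483.7 = 21.99 rad/s.
T_n = 2π/ω_n = 6.283/21.99 = 0.2857 s.

0.286 s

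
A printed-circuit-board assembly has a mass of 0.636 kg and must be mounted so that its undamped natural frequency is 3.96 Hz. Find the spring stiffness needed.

394 N/m

ω_n = 2πf_n = 2π × 3.96 = 24.88 rad/s.
k = m·ω_n² = 0.636 × 24.88² = 0.636 × 619.1 = 393.7 N/m.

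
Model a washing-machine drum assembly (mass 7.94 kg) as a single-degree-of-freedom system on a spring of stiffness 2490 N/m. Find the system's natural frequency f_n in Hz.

2.82 Hz

ω_n = √(k/m) = √(2490/7.94) = √313.6 = 17.71 rad/s.
f_n = ω_n/(2π) = 17.71/6.283 = 2.818 Hz.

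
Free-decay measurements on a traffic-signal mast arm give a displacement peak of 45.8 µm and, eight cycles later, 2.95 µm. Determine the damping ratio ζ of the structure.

0.0545

Logarithmic decrement δ = (1/n)·ln(x₀/x_n) = (1/8)·ln(45.8/2.95) = (1/8)·ln(15.53) = 0.3428.
ζ = δ/√(4π² + δ²) = 0.3428/√(39.48 + 0.118) = 0.3428/6.293 = 0.05448.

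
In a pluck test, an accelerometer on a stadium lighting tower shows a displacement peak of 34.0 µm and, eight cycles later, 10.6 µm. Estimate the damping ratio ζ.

0.0232

Logarithmic decrement δ = (1/n)·ln(x₀/x_n) = (1/8)·ln(34.0/10.6) = (1/8)·ln(3.208) = 0.1457.
ζ = δ/√(4π² + δ²) = 0.1457/√(39.48 + 0.0212) = 0.1457/6.285 = 0.02318.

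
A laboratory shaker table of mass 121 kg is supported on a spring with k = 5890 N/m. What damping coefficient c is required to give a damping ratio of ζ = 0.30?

507 N·s/m

c_c = 2√(k·m) = 2√(5890 × 121) = 1688 N·s/m.
c = ζ·c_c = 0.30 × 1688 = 506.5 N·s/m.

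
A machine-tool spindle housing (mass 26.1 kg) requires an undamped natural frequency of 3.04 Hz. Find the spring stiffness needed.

9520 N/m

ω_n = 2πf_n = 2π × 3.04 = 19.10 rad/s.
k = m·ω_n² = 26.1 × 19.10² = 26.1 × 364.8 = 9522 N/m.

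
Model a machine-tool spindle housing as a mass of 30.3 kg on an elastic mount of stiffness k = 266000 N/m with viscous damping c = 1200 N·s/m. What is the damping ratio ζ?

ω_n = √(k/m) = √(266000/30.3) = 93.70 rad/s.
Critical damping c_c = 2√(k·m) = 2√(266000 × 30.3) = 5678 N·s/m, so ζ = c/c_c = 1200/5678 = 0.2113.

0.211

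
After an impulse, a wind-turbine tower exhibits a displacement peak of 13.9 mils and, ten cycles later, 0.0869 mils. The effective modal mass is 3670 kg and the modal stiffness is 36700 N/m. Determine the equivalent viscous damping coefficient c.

1870 N·s/m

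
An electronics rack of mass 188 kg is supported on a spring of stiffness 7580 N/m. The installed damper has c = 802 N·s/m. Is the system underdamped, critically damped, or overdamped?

underdamped

c_c = 2√(k·m) = 2388 N·s/m; ζ = c/c_c = 802/2388 = 0.336.
Since ζ < 1 the system is underdamped.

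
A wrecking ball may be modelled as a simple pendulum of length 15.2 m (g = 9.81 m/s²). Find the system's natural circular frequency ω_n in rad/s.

0.803 rad/s

For a simple pendulum ω_n = √(g/L) = √(9.81/15.2) = √0.6454 = 0.8034 rad/s.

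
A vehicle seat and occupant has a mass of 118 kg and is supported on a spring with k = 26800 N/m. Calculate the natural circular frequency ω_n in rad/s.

ω_n = √(k/m) = √(26800/118) = √227.1 = 15.07 rad/s.

15.1 rad/s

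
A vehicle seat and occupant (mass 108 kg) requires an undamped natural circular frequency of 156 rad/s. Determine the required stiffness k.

k = m·ω_n² = 108 × 156.0² = 108 × 24340 = 2628000 N/m.

2630000 N/m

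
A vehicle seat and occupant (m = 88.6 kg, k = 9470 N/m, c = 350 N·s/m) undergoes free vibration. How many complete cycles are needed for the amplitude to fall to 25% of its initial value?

ζ = c/(2√(km)) = 350/(2√(9470 × 88.6)) = 350/1832 = 0.1910.
Logarithmic decrement δ = 2πζ/√(1 − ζ²) = 2π × 0.1910/√(1 − 0.0365) = 1.223.
x_n/x₀ = e^(−nδ) ≤ 0.25; take ln: n ≥ ln(1/0.25)/δ = 1.386/1.223 = 1.134.
So 2 complete cycles are required.

2 cycles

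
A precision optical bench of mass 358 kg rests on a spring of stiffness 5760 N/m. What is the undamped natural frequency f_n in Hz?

0.638 Hz

ω_n = √(k/m) = √(5760/358) = √16.09 = 4.011 rad/s.
f_n = ω_n/(2π) = 4.011/6.283 = 0.6384 Hz.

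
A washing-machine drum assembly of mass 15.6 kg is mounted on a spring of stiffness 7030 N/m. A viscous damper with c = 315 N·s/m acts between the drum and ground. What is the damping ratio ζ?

ω_n = √(k/m) = √(7030/15.6) = 21.23 rad/s.
Critical damping c_c = 2√(k·m) = 2√(7030 × 15.6) = 662.3 N·s/m, so ζ = c/c_c = 315/662.3 = 0.4756.

0.476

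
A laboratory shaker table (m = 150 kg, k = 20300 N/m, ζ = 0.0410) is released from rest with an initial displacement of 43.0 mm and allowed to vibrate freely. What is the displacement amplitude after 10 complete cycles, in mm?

Logarithmic decrement δ = 2πζ/√(1 − ζ²) = 2π × 0.04100/√(1 − 0.00168) = 0.2578.
After n cycles, x_n/x₀ = e^(−nδ), so x_10 = 43.0 × e^(−10 × 0.2578) = 43.0 × 0.07590 = 3.264 mm.

3.26 mm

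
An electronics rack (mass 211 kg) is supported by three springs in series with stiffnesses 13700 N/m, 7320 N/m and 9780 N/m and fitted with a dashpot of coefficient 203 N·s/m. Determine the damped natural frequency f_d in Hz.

0.616 Hz

Series springs: 1/k_eq = 1/13700 + 1/7320 + 1/9780 = 0.0003119, so k_eq = 3207 N/m.
ω_n = √(k_eq/m) = √(3207/211) = 3.898 rad/s.
Critical damping c_c = 2√(k_eq·m) = 2√(3207 × 211) = 1645 N·s/m, so ζ = c/c_c = 203/1645 = 0.1234.
ω_d = ω_n√(1 − ζ²) = 3.898 × √(1 − 0.0152) = 3.869 rad/s.
f_d = ω_d/(2π) = 0.6157 Hz.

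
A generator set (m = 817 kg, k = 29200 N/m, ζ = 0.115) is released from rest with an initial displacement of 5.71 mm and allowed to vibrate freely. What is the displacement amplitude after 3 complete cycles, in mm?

Logarithmic decrement δ = 2πζ/√(1 − ζ²) = 2π × 0.1150/√(1 − 0.0132) = 0.7274.
After n cycles, x_n/x₀ = e^(−nδ), so x_3 = 5.71 × e^(−3 × 0.7274) = 5.71 × 0.1128 = 0.6441 mm.

0.644 mm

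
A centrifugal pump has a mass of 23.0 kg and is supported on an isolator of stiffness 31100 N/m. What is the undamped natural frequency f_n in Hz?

ω_n = √(k/m) = √(31100/23.0) = √1352 = 36.77 rad/s.
f_n = ω_n/(2π) = 36.77/6.283 = 5.852 Hz.

5.85 Hz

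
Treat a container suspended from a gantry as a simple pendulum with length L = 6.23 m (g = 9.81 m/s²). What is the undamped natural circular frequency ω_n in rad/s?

1.25 rad/s

For a simple pendulum ω_n = √(g/L) = √(9.81/6.23) = √1.575 = 1.255 rad/s.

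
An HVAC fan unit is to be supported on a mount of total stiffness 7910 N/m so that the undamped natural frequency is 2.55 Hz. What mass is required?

ω_n = 2πf_n = 2π × 2.55 = 16.02 rad/s.
m = k/ω_n² = 7910/16.02² = 7910/256.7 = 30.81 kg.

30.8 kg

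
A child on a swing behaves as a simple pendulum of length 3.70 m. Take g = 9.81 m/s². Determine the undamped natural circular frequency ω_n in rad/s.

For a simple pendulum ω_n = √(g/L) = √(9.81/3.70) = √2.651 = 1.628 rad/s.

1.63 rad/s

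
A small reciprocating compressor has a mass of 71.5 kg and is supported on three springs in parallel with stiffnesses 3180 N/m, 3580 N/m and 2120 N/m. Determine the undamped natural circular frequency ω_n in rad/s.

Parallel springs add: k_eq = 3180 + 3580 + 2120 = 8880 N/m.
ω_n = √(k_eq/m) = √(8880/71.5) = √124.2 = 11.14 rad/s.

11.1 rad/s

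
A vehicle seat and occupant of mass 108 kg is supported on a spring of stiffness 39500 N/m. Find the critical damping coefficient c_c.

c_c = 2√(k·m) = 2√(39500 × 108) = 2 × 2065 = 4131 N·s/m.

4130 N·s/m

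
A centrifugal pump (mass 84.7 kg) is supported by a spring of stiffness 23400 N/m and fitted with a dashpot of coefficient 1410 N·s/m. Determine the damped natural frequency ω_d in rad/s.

14.4 rad/s

ω_n = √(k/m) = √(23400/84.7) = 16.62 rad/s.
Critical damping c_c = 2√(k·m) = 2√(23400 × 84.7) = 2816 N·s/m, so ζ = c/c_c = 1410/2816 = 0.5008.
ω_d = ω_n√(1 − ζ²) = 16.62 × √(1 − 0.251) = 14.39 rad/s.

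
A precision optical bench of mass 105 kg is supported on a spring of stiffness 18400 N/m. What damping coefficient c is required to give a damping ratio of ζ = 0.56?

c_c = 2√(k·m) = 2√(18400 × 105) = 2780 N·s/m.
c = ζ·c_c = 0.56 × 2780 = 1557 N·s/m.

1560 N·s/m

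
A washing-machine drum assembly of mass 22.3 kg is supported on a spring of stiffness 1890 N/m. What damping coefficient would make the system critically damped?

c_c = 2√(k·m) = 2√(1890 × 22.3) = 2 × 205.3 = 410.6 N·s/m.

411 N·s/m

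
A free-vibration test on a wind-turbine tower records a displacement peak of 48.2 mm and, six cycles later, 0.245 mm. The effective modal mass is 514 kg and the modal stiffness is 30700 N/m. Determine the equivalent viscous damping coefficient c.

Logarithmic decrement δ = (1/n)·ln(x₀/x_n) = (1/6)·ln(48.2/0.245) = (1/6)·ln(196.7) = 0.8803.
ζ = δ/√(4π² + δ²) = 0.8803/√(39.48 + 0.775) = 0.8803/6.345 = 0.1388.
c = ζ · 2√(km) = 0.1388 × 2√(30700 × 514) = 0.1388 × 7945 = 1102 N·s/m.

1100 N·s/m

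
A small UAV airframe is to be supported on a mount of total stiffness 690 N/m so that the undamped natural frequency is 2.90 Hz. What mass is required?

ω_n = 2πf_n = 2π × 2.90 = 18.22 rad/s.
m = k/ω_n² = 690/18.22² = 690/332.0 = 2.078 kg.

2.08 kg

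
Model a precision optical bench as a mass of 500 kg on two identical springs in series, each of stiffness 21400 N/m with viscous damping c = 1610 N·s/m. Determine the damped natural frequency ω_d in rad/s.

Series springs: 1/k_eq = 2/21400, so k_eq = 21400/2 = 10700 N/m.
ω_n = √(k_eq/m) = √(10700/500) = 4.626 rad/s.
Critical damping c_c = 2√(k_eq·m) = 2√(10700 × 500) = 4626 N·s/m, so ζ = c/c_c = 1610/4626 = 0.3480.
ω_d = ω_n√(1 − ζ²) = 4.626 × √(1 − 0.121) = 4.337 rad/s.

4.34 rad/s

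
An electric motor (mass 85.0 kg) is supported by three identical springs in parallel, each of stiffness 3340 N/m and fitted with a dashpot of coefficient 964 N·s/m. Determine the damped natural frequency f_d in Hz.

Parallel springs add: k_eq = 3 × 3340 = 10020 N/m.
ω_n = √(k_eq/m) = √(10020/85.0) = 10.86 rad/s.
Critical damping c_c = 2√(k_eq·m) = 2√(10020 × 85.0) = 1846 N·s/m, so ζ = c/c_c = 964/1846 = 0.5223.
ω_d = ω_n√(1 − ζ²) = 10.86 × √(1 − 0.273) = 9.259 rad/s.
f_d = ω_d/(2π) = 1.474 Hz.

1.47 Hz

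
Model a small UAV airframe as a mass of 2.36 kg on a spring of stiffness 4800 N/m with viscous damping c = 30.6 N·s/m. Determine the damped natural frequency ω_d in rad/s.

44.6 rad/s

ω_n = √(k/m) = √(4800/2.36) = 45.10 rad/s.
Critical damping c_c = 2√(k·m) = 2√(4800 × 2.36) = 212.9 N·s/m, so ζ = c/c_c = 30.6/212.9 = 0.1438.
ω_d = ω_n√(1 − ζ²) = 45.10 × √(1 − 0.0207) = 44.63 rad/s.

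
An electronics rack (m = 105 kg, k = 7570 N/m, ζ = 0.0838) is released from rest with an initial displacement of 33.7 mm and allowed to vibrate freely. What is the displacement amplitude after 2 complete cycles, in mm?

Logarithmic decrement δ = 2πζ/√(1 − ζ²) = 2π × 0.08380/√(1 − 0.00702) = 0.5284.
After n cycles, x_n/x₀ = e^(−nδ), so x_2 = 33.7 × e^(−2 × 0.5284) = 33.7 × 0.3476 = 11.71 mm.

11.7 mm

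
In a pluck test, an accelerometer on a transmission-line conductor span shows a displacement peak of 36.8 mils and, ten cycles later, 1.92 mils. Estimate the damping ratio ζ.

Logarithmic decrement δ = (1/n)·ln(x₀/x_n) = (1/10)·ln(36.8/1.92) = (1/10)·ln(19.17) = 0.2953.
ζ = δ/√(4π² + δ²) = 0.2953/√(39.48 + 0.0872) = 0.2953/6.290 = 0.04695.

0.0469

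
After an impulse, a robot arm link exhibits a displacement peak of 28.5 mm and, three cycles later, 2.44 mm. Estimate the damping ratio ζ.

0.129

Logarithmic decrement δ = (1/n)·ln(x₀/x_n) = (1/3)·ln(28.5/2.44) = (1/3)·ln(11.68) = 0.8193.
ζ = δ/√(4π² + δ²) = 0.8193/√(39.48 + 0.671) = 0.8193/6.336 = 0.1293.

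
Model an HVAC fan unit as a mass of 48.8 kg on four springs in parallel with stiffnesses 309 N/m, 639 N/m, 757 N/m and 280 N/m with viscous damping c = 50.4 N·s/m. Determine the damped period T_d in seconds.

0.988 s

Parallel springs add: k_eq = 309 + 639 + 757 + 280 = 1985 N/m.
ω_n = √(k_eq/m) = √(1985/48.8) = 6.378 rad/s.
Critical damping c_c = 2√(k_eq·m) = 2√(1985 × 48.8) = 622.5 N·s/m, so ζ = c/c_c = 50.4/622.5 = 0.08097.
ω_d = ω_n√(1 − ζ²) = 6.378 × √(1 − 0.00656) = 6.357 rad/s.
T_d = 2π/ω_d = 0.9884 s.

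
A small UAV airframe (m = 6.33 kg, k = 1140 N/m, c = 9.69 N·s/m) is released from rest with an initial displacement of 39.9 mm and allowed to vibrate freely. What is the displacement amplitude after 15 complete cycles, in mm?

0.183 mm

ζ = c/(2√(km)) = 9.69/(2√(1140 × 6.33)) = 9.69/169.9 = 0.05703.
Logarithmic decrement δ = 2πζ/√(1 − ζ²) = 2π × 0.05703/√(1 − 0.00325) = 0.3589.
After n cycles, x_n/x₀ = e^(−nδ), so x_15 = 39.9 × e^(−15 × 0.3589) = 39.9 × 0.004589 = 0.1831 mm.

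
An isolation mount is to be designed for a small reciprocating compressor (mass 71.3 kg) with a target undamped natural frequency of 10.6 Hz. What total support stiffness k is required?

316000 N/m

ω_n = 2πf_n = 2π × 10.6 = 66.60 rad/s.
k = m·ω_n² = 71.3 × 66.60² = 71.3 × 4436 = 316300 N/m.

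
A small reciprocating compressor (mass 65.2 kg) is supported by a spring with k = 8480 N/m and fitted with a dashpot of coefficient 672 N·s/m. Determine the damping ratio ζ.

0.452

ω_n = √(k/m) = √(8480/65.2) = 11.40 rad/s.
Critical damping c_c = 2√(k·m) = 2√(8480 × 65.2) = 1487 N·s/m, so ζ = c/c_c = 672/1487 = 0.4519.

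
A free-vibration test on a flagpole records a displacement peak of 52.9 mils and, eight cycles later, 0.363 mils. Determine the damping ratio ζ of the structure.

Logarithmic decrement δ = (1/n)·ln(x₀/x_n) = (1/8)·ln(52.9/0.363) = (1/8)·ln(145.7) = 0.6227.
ζ = δ/√(4π² + δ²) = 0.6227/√(39.48 + 0.388) = 0.6227/6.314 = 0.09863.

0.0986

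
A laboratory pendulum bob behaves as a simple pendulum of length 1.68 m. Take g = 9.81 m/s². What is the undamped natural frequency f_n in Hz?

0.385 Hz

For a simple pendulum ω_n = √(g/L) = √(9.81/1.68) = √5.839 = 2.416 rad/s.
f_n = ω_n/(2π) = 2.416/6.283 = 0.3846 Hz.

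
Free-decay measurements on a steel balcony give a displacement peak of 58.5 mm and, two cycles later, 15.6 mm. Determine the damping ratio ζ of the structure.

0.105

Logarithmic decrement δ = (1/n)·ln(x₀/x_n) = (1/2)·ln(58.5/15.6) = (1/2)·ln(3.750) = 0.6609.
ζ = δ/√(4π² + δ²) = 0.6609/√(39.48 + 0.437) = 0.6609/6.318 = 0.1046.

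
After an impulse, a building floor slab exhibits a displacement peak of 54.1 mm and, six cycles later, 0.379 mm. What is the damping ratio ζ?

0.130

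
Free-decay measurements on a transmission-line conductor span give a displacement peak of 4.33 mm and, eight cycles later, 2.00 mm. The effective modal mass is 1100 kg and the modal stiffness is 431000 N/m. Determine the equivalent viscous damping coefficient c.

669 N·s/m

Logarithmic decrement δ = (1/n)·ln(x₀/x_n) = (1/8)·ln(4.33/2.00) = (1/8)·ln(2.165) = 0.09655.
ζ = δ/√(4π² + δ²) = 0.09655/√(39.48 + 0.00932) = 0.09655/6.284 = 0.01537.
c = ζ · 2√(km) = 0.01537 × 2√(431000 × 1100) = 0.01537 × 43550 = 669.1 N·s/m.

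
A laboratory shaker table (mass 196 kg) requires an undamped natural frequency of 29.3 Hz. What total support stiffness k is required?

6640000 N/m

ω_n = 2πf_n = 2π × 29.3 = 184.1 rad/s.
k = m·ω_n² = 196 × 184.1² = 196 × 33890 = 6643000 N/m.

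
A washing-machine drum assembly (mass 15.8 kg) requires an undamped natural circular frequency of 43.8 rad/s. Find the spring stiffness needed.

30300 N/m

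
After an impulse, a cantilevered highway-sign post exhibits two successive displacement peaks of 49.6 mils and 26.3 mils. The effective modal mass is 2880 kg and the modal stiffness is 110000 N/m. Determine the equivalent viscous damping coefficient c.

3580 N·s/m

Logarithmic decrement δ = (1/n)·ln(x₀/x_n) = (1/1)·ln(49.6/26.3) = (1/1)·ln(1.886) = 0.6344.
ζ = δ/√(4π² + δ²) = 0.6344/√(39.48 + 0.402) = 0.6344/6.315 = 0.1005.
c = ζ · 2√(km) = 0.1005 × 2√(110000 × 2880) = 0.1005 × 35600 = 3576 N·s/m.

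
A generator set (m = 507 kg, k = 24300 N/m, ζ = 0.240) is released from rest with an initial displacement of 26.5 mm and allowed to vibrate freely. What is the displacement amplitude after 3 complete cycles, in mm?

Logarithmic decrement δ = 2πζ/√(1 − ζ²) = 2π × 0.2400/√(1 − 0.0576) = 1.553.
After n cycles, x_n/x₀ = e^(−nδ), so x_3 = 26.5 × e^(−3 × 1.553) = 26.5 × 0.009466 = 0.2508 mm.

0.251 mm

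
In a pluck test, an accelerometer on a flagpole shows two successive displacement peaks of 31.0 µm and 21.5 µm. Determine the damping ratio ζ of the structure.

0.0581

Logarithmic decrement δ = (1/n)·ln(x₀/x_n) = (1/1)·ln(31.0/21.5) = (1/1)·ln(1.442) = 0.3659.
ζ = δ/√(4π² + δ²) = 0.3659/√(39.48 + 0.134) = 0.3659/6.294 = 0.05814.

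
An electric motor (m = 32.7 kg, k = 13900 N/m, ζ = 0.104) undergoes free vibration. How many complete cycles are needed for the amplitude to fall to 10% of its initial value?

4 cycles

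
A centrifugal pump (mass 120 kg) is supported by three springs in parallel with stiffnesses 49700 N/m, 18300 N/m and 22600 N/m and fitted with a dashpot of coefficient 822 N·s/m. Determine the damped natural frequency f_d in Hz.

4.34 Hz

Parallel springs add: k_eq = 49700 + 18300 + 22600 = 90600 N/m.
ω_n = √(k_eq/m) = √(90600/120) = 27.48 rad/s.
Critical damping c_c = 2√(k_eq·m) = 2√(90600 × 120) = 6595 N·s/m, so ζ = c/c_c = 822/6595 = 0.1246.
ω_d = ω_n√(1 − ζ²) = 27.48 × √(1 − 0.0155) = 27.26 rad/s.
f_d = ω_d/(2π) = 4.339 Hz.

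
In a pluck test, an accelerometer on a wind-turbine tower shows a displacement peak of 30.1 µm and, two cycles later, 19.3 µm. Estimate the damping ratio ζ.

Logarithmic decrement δ = (1/n)·ln(x₀/x_n) = (1/2)·ln(30.1/19.3) = (1/2)·ln(1.560) = 0.2222.
ζ = δ/√(4π² + δ²) = 0.2222/√(39.48 + 0.0494) = 0.2222/6.287 = 0.03534.

0.0353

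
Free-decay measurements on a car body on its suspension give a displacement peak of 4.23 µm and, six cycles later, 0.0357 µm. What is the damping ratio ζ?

Logarithmic decrement δ = (1/n)·ln(x₀/x_n) = (1/6)·ln(4.23/0.0357) = (1/6)·ln(118.5) = 0.7958.
ζ = δ/√(4π² + δ²) = 0.7958/√(39.48 + 0.633) = 0.7958/6.333 = 0.1257.

0.126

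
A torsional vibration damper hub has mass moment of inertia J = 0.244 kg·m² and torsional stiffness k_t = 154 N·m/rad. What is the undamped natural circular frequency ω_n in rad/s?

25.1 rad/s

ω_n = √(k_t/J) = √(154/0.244) = √631.1 = 25.12 rad/s.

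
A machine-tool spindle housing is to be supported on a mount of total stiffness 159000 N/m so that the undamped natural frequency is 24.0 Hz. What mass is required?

6.99 kg

ω_n = 2πf_n = 2π × 24.0 = 150.8 rad/s.
m = k/ω_n² = 159000/150.8² = 159000/22740 = 6.992 kg.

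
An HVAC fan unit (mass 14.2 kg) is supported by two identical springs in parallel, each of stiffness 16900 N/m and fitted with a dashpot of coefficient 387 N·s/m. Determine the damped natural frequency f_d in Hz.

Parallel springs add: k_eq = 2 × 16900 = 33800 N/m.
ω_n = √(k_eq/m) = √(33800/14.2) = 48.79 rad/s.
Critical damping c_c = 2√(k_eq·m) = 2√(33800 × 14.2) = 1386 N·s/m, so ζ = c/c_c = 387/1386 = 0.2793.
ω_d = ω_n√(1 − ζ²) = 48.79 × √(1 − 0.0780) = 46.85 rad/s.
f_d = ω_d/(2π) = 7.456 Hz.

7.46 Hz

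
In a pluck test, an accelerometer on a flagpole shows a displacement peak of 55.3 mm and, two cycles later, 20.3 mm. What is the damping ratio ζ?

Logarithmic decrement δ = (1/n)·ln(x₀/x_n) = (1/2)·ln(55.3/20.3) = (1/2)·ln(2.724) = 0.5011.
ζ = δ/√(4π² + δ²) = 0.5011/√(39.48 + 0.251) = 0.5011/6.303 = 0.07950.

0.0795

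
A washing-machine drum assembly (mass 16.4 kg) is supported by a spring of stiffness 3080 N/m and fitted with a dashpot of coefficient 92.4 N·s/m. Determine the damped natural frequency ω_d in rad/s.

13.4 rad/s

ω_n = √(k/m) = √(3080/16.4) = 13.70 rad/s.
Critical damping c_c = 2√(k·m) = 2√(3080 × 16.4) = 449.5 N·s/m, so ζ = c/c_c = 92.4/449.5 = 0.2056.
ω_d = ω_n√(1 − ζ²) = 13.70 × √(1 − 0.0423) = 13.41 rad/s.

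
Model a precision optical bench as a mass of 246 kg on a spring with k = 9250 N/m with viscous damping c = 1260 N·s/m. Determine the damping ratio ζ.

0.418

ω_n = √(k/m) = √(9250/246) = 6.132 rad/s.
Critical damping c_c = 2√(k·m) = 2√(9250 × 246) = 3017 N·s/m, so ζ = c/c_c = 1260/3017 = 0.4176.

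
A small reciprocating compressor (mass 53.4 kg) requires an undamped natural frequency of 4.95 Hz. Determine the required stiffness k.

51700 N/m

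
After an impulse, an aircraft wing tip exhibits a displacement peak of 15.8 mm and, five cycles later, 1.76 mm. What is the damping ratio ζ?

0.0697

Logarithmic decrement δ = (1/n)·ln(x₀/x_n) = (1/5)·ln(15.8/1.76) = (1/5)·ln(8.977) = 0.4389.
ζ = δ/√(4π² + δ²) = 0.4389/√(39.48 + 0.193) = 0.4389/6.298 = 0.06969.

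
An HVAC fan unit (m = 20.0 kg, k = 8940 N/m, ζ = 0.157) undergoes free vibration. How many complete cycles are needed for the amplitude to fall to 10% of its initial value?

Logarithmic decrement δ = 2πζ/√(1 − ζ²) = 2π × 0.1570/√(1 − 0.0246) = 0.9988.
x_n/x₀ = e^(−nδ) ≤ 0.1; take ln: n ≥ ln(1/0.1)/δ = 2.303/0.9988 = 2.305.
So 3 complete cycles are required.

3 cycles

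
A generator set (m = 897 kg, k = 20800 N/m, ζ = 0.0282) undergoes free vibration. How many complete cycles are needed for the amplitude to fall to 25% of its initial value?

8 cycles

Logarithmic decrement δ = 2πζ/√(1 − ζ²) = 2π × 0.02820/√(1 − 0.000795) = 0.1773.
x_n/x₀ = e^(−nδ) ≤ 0.25; take ln: n ≥ ln(1/0.25)/δ = 1.386/0.1773 = 7.821.
So 8 complete cycles are required.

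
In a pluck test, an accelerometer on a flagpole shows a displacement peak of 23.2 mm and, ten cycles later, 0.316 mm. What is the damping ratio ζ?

Logarithmic decrement δ = (1/n)·ln(x₀/x_n) = (1/10)·ln(23.2/0.316) = (1/10)·ln(73.42) = 0.4296.
ζ = δ/√(4π² + δ²) = 0.4296/√(39.48 + 0.185) = 0.4296/6.298 = 0.06822.

0.0682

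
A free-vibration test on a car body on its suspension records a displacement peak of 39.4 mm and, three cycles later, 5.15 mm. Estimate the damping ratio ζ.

0.107

Logarithmic decrement δ = (1/n)·ln(x₀/x_n) = (1/3)·ln(39.4/5.15) = (1/3)·ln(7.650) = 0.6783.
ζ = δ/√(4π² + δ²) = 0.6783/√(39.48 + 0.460) = 0.6783/6.320 = 0.1073.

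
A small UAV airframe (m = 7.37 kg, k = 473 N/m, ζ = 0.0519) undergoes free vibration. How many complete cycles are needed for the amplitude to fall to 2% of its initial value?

12 cycles

Logarithmic decrement δ = 2πζ/√(1 − ζ²) = 2π × 0.05190/√(1 − 0.00269) = 0.3265.
x_n/x₀ = e^(−nδ) ≤ 0.02; take ln: n ≥ ln(1/0.02)/δ = 3.912/0.3265 = 11.98.
So 12 complete cycles are required.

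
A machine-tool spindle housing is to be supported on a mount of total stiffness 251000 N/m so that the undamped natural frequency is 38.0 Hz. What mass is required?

4.40 kg

ω_n = 2πf_n = 2π × 38.0 = 238.8 rad/s.
m = k/ω_n² = 251000/238.8² = 251000/57010 = 4.403 kg.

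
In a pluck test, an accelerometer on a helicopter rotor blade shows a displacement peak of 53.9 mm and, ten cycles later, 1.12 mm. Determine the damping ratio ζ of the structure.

Logarithmic decrement δ = (1/n)·ln(x₀/x_n) = (1/10)·ln(53.9/1.12) = (1/10)·ln(48.12) = 0.3874.
ζ = δ/√(4π² + δ²) = 0.3874/√(39.48 + 0.150) = 0.3874/6.295 = 0.06154.

0.0615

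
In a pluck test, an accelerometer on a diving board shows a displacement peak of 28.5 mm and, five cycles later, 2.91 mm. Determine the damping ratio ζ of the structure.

Logarithmic decrement δ = (1/n)·ln(x₀/x_n) = (1/5)·ln(28.5/2.91) = (1/5)·ln(9.794) = 0.4564.
ζ = δ/√(4π² + δ²) = 0.4564/√(39.48 + 0.208) = 0.4564/6.300 = 0.07244.

0.0724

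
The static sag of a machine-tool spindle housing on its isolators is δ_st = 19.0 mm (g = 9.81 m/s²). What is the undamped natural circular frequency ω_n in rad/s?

22.7 rad/s

ω_n = √(g/δ_st) = √(9.81/0.0190) = √516.3 = 22.72 rad/s.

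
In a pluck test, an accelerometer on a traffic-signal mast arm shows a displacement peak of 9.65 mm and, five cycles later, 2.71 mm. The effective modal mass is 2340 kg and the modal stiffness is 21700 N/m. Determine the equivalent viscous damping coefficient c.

576 N·s/m

Logarithmic decrement δ = (1/n)·ln(x₀/x_n) = (1/5)·ln(9.65/2.71) = (1/5)·ln(3.561) = 0.2540.
ζ = δ/√(4π² + δ²) = 0.2540/√(39.48 + 0.0645) = 0.2540/6.288 = 0.04039.
c = ζ · 2√(km) = 0.04039 × 2√(21700 × 2340) = 0.04039 × 14250 = 575.7 N·s/m.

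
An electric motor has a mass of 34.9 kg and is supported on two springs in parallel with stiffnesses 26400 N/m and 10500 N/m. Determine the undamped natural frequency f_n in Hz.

Parallel springs add: k_eq = 26400 + 10500 = 36900 N/m.
ω_n = √(k_eq/m) = √(36900/34.9) = √1057 = 32.52 rad/s.
f_n = ω_n/(2π) = 32.52/6.283 = 5.175 Hz.

5.18 Hz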